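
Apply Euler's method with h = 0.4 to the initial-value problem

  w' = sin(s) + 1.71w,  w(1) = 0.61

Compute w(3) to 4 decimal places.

Euler: w_{n+1} = w_n + h·f(s_n, w_n).
s=1.000000, w=0.610000: f=1.884571 → w ← 0.610000 + 0.4·1.884571 = 1.363828
s=1.400000, w=1.363828: f=3.317596 → w ← 1.363828 + 0.4·3.317596 = 2.690867
s=1.800000, w=2.690867: f=5.575230 → w ← 2.690867 + 0.4·5.575230 = 4.920959
s=2.200000, w=4.920959: f=9.223336 → w ← 4.920959 + 0.4·9.223336 = 8.610293
s=2.600000, w=8.610293: f=15.239103 → w ← 8.610293 + 0.4·15.239103 = 14.705935
w(3) ≈ 14.7059

14.7059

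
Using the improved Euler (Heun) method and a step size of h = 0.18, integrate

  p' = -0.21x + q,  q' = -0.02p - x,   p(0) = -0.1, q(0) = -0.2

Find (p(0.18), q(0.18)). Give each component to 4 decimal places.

Heun on (p,q): k1 = f(x_n, state_n); k2 = f(x_n + h, state_n + h·k1); state_{n+1} = state_n + (h/2)·(k1 + k2).
0.000000: (-0.100000, -0.200000)
  k1 = (-0.200000, 0.002000)
  predictor → (-0.136000, -0.199640)
  k2 = (-0.237440, -0.177280)
  → (-0.139370, -0.215775)
(p(0.18), q(0.18)) ≈ (-0.1394, -0.2158)

-0.1394, -0.2158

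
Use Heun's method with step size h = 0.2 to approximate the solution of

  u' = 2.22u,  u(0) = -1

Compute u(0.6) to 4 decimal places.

Heun: k1 = f(t_n, u_n); k2 = f(t_n + h, u_n + h·k1); u_{n+1} = u_n + (h/2)·(k1 + k2).
t=0.000000, u=-1.000000:
  k1 = f(0.000000, -1.000000) = -2.220000
  k2 = f(0.200000, -1.444000) = -3.205680
  u ← -1.000000 + (0.2/2)·(-2.220000 + (-3.205680)) = -1.542568
t=0.200000, u=-1.542568:
  k1 = f(0.200000, -1.542568) = -3.424501
  k2 = f(0.400000, -2.227468) = -4.944979
  u ← -1.542568 + (0.2/2)·(-3.424501 + (-4.944979)) = -2.379516
t=0.400000, u=-2.379516:
  k1 = f(0.400000, -2.379516) = -5.282526
  k2 = f(0.600000, -3.436021) = -7.627967
  u ← -2.379516 + (0.2/2)·(-5.282526 + (-7.627967)) = -3.670565
u(0.6) ≈ -3.6706

-3.6706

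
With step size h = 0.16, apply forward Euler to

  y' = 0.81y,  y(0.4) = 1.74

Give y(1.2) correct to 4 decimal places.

Euler: y_{n+1} = y_n + h·f(x_n, y_n).
x=0.400000, y=1.740000: f=1.409400 → y ← 1.740000 + 0.16·1.409400 = 1.965504
x=0.560000, y=1.965504: f=1.592058 → y ← 1.965504 + 0.16·1.592058 = 2.220233
x=0.720000, y=2.220233: f=1.798389 → y ← 2.220233 + 0.16·1.798389 = 2.507976
x=0.880000, y=2.507976: f=2.031460 → y ← 2.507976 + 0.16·2.031460 = 2.833009
x=1.040000, y=2.833009: f=2.294737 → y ← 2.833009 + 0.16·2.294737 = 3.200167
y(1.2) ≈ 3.2002

3.2002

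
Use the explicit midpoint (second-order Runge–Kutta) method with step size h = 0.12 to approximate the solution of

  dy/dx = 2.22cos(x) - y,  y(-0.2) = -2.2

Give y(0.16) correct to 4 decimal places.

-0.8698

Midpoint: k1 = f(x_n, y_n); k2 = f(x_n + h/2, y_n + (h/2)·k1); y_{n+1} = y_n + h·k2.
x=-0.200000, y=-2.200000:
  k1 = f(-0.200000, -2.200000) = 4.375748
  k2 = f(-0.140000, -1.937455) = 4.135735
  y ← -2.200000 + 0.12·4.135735 = -1.703712
x=-0.080000, y=-1.703712:
  k1 = f(-0.080000, -1.703712) = 3.916612
  k2 = f(-0.020000, -1.468715) = 3.688271
  y ← -1.703712 + 0.12·3.688271 = -1.261119
x=0.040000, y=-1.261119:
  k1 = f(0.040000, -1.261119) = 3.479344
  k2 = f(0.100000, -1.052359) = 3.261268
  y ← -1.261119 + 0.12·3.261268 = -0.869767
y(0.16) ≈ -0.8698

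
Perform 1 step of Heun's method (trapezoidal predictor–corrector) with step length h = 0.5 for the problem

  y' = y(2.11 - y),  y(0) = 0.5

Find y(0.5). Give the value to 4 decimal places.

Heun: k1 = f(t_n, y_n); k2 = f(t_n + h, y_n + h·k1); y_{n+1} = y_n + (h/2)·(k1 + k2).
t=0.000000, y=0.500000:
  k1 = f(0.000000, 0.500000) = 0.805000
  k2 = f(0.500000, 0.902500) = 1.089769
  y ← 0.500000 + (0.5/2)·(0.805000 + 1.089769) = 0.973692
y(0.5) ≈ 0.9737

0.9737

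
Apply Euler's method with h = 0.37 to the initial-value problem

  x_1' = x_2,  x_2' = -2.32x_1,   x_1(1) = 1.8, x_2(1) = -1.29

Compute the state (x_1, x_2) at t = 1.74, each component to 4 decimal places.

0.2737, -3.9705

Euler on (x_1,x_2): x_1_{n+1} = x_1_n + h·x_1', x_2_{n+1} = x_2_n + h·x_2'.
1.000000: (1.800000, -1.290000); f=(-1.290000, -4.176000) → (1.322700, -2.835120)
1.370000: (1.322700, -2.835120); f=(-2.835120, -3.068664) → (0.273706, -3.970526)
(x_1(1.74), x_2(1.74)) ≈ (0.2737, -3.9705)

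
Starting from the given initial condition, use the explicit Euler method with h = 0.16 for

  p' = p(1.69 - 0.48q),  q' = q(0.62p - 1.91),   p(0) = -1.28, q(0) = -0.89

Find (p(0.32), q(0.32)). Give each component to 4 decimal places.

Euler on (p,q): p_{n+1} = p_n + h·p', q_{n+1} = q_n + h·q'.
0.000000: (-1.280000, -0.890000); f=(-2.710016, 2.406204) → (-1.713603, -0.505007)
0.160000: (-1.713603, -0.505007); f=(-3.311372, 1.501101) → (-2.243422, -0.264831)
(p(0.32), q(0.32)) ≈ (-2.2434, -0.2648)

-2.2434, -0.2648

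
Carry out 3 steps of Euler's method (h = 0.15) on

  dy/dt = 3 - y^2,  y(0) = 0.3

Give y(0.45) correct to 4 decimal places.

1.3719

Euler: y_{n+1} = y_n + h·f(t_n, y_n).
t=0.000000, y=0.300000: f=2.910000 → y ← 0.300000 + 0.15·2.910000 = 0.736500
t=0.150000, y=0.736500: f=2.457568 → y ← 0.736500 + 0.15·2.457568 = 1.105135
t=0.300000, y=1.105135: f=1.778676 → y ← 1.105135 + 0.15·1.778676 = 1.371937
y(0.45) ≈ 1.3719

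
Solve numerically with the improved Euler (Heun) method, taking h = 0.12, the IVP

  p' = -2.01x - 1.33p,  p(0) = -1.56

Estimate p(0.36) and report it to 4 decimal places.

-1.0820

Heun: k1 = f(x_n, p_n); k2 = f(x_n + h, p_n + h·k1); p_{n+1} = p_n + (h/2)·(k1 + k2).
x=0.000000, p=-1.560000:
  k1 = f(0.000000, -1.560000) = 2.074800
  k2 = f(0.120000, -1.311024) = 1.502462
  p ← -1.560000 + (0.12/2)·(2.074800 + 1.502462) = -1.345364
x=0.120000, p=-1.345364:
  k1 = f(0.120000, -1.345364) = 1.548134
  k2 = f(0.240000, -1.159588) = 1.059852
  p ← -1.345364 + (0.12/2)·(1.548134 + 1.059852) = -1.188885
x=0.240000, p=-1.188885:
  k1 = f(0.240000, -1.188885) = 1.098817
  k2 = f(0.360000, -1.057027) = 0.682246
  p ← -1.188885 + (0.12/2)·(1.098817 + 0.682246) = -1.082021
p(0.36) ≈ -1.0820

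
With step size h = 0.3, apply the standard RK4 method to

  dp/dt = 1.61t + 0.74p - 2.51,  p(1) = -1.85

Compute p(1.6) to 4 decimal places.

RK4: k1 = f(t_n, p_n); k2 = f(t_n + h/2, p_n + (h/2)·k1); k3 = f(t_n + h/2, p_n + (h/2)·k2); k4 = f(t_n + h, p_n + h·k3); p_{n+1} = p_n + (h/6)·(k1 + 2k2 + 2k3 + k4).
t=1.000000, p=-1.850000:
  k1 = f(1.000000, -1.850000) = -2.269000
  k2 = f(1.150000, -2.190350) = -2.279359
  k3 = f(1.150000, -2.191904) = -2.280509
  k4 = f(1.300000, -2.534153) = -2.292273
  p ← -1.850000 + (0.3/6)·(k1 + 2k2 + 2k3 + k4) = -2.534050
t=1.300000, p=-2.534050:
  k1 = f(1.300000, -2.534050) = -2.292197
  k2 = f(1.450000, -2.877880) = -2.305131
  k3 = f(1.450000, -2.879820) = -2.306567
  k4 = f(1.600000, -3.226020) = -2.321255
  p ← -2.534050 + (0.3/6)·(k1 + 2k2 + 2k3 + k4) = -3.225893
p(1.6) ≈ -3.2259

-3.2259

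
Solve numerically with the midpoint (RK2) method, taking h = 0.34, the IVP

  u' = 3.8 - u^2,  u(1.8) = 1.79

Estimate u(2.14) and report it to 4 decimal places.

Midpoint: k1 = f(t_n, u_n); k2 = f(t_n + h/2, u_n + (h/2)·k1); u_{n+1} = u_n + h·k2.
t=1.800000, u=1.790000:
  k1 = f(1.800000, 1.790000) = 0.595900
  k2 = f(1.970000, 1.891303) = 0.222973
  u ← 1.790000 + 0.34·0.222973 = 1.865811
u(2.14) ≈ 1.8658

1.8658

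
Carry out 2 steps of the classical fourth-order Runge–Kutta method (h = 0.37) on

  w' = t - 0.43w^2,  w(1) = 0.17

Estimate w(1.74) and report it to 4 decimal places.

RK4: k1 = f(t_n, w_n); k2 = f(t_n + h/2, w_n + (h/2)·k1); k3 = f(t_n + h/2, w_n + (h/2)·k2); k4 = f(t_n + h, w_n + h·k3); w_{n+1} = w_n + (h/6)·(k1 + 2k2 + 2k3 + k4).
t=1.000000, w=0.170000:
  k1 = f(1.000000, 0.170000) = 0.987573
  k2 = f(1.185000, 0.352701) = 1.131509
  k3 = f(1.185000, 0.379329) = 1.123127
  k4 = f(1.370000, 0.585557) = 1.222563
  w ← 0.170000 + (0.37/6)·(k1 + 2k2 + 2k3 + k4) = 0.584363
t=1.370000, w=0.584363:
  k1 = f(1.370000, 0.584363) = 1.223163
  k2 = f(1.555000, 0.810649) = 1.272425
  k3 = f(1.555000, 0.819762) = 1.266036
  k4 = f(1.740000, 1.052797) = 1.263396
  w ← 0.584363 + (0.37/6)·(k1 + 2k2 + 2k3 + k4) = 1.050778
w(1.74) ≈ 1.0508

1.0508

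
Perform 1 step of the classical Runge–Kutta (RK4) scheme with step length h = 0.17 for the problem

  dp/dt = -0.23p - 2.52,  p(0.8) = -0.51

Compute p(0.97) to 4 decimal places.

-0.9106

RK4: k1 = f(t_n, p_n); k2 = f(t_n + h/2, p_n + (h/2)·k1); k3 = f(t_n + h/2, p_n + (h/2)·k2); k4 = f(t_n + h, p_n + h·k3); p_{n+1} = p_n + (h/6)·(k1 + 2k2 + 2k3 + k4).
t=0.800000, p=-0.510000:
  k1 = f(0.800000, -0.510000) = -2.402700
  k2 = f(0.885000, -0.714230) = -2.355727
  k3 = f(0.885000, -0.710237) = -2.356646
  k4 = f(0.970000, -0.910630) = -2.310555
  p ← -0.510000 + (0.17/6)·(k1 + 2k2 + 2k3 + k4) = -0.910577
p(0.97) ≈ -0.9106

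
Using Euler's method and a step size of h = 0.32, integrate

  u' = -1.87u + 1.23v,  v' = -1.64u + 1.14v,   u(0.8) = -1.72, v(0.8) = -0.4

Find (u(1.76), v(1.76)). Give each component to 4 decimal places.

0.2864, 1.3771

Euler on (u,v): u_{n+1} = u_n + h·u', v_{n+1} = v_n + h·v'.
0.800000: (-1.720000, -0.400000); f=(2.724400, 2.364800) → (-0.848192, 0.356736)
1.120000: (-0.848192, 0.356736); f=(2.024904, 1.797714) → (-0.200223, 0.932004)
1.440000: (-0.200223, 0.932004); f=(1.520782, 1.390850) → (0.286428, 1.377077)
(u(1.76), v(1.76)) ≈ (0.2864, 1.3771)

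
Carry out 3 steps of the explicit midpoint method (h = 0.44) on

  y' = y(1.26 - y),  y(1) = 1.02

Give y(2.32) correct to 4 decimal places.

1.2025

Midpoint: k1 = f(t_n, y_n); k2 = f(t_n + h/2, y_n + (h/2)·k1); y_{n+1} = y_n + h·k2.
t=1.000000, y=1.020000:
  k1 = f(1.000000, 1.020000) = 0.244800
  k2 = f(1.220000, 1.073856) = 0.199892
  y ← 1.020000 + 0.44·0.199892 = 1.107952
t=1.440000, y=1.107952:
  k1 = f(1.440000, 1.107952) = 0.168461
  k2 = f(1.660000, 1.145014) = 0.131661
  y ← 1.107952 + 0.44·0.131661 = 1.165883
t=1.880000, y=1.165883:
  k1 = f(1.880000, 1.165883) = 0.109729
  k2 = f(2.100000, 1.190024) = 0.083274
  y ← 1.165883 + 0.44·0.083274 = 1.202523
y(2.32) ≈ 1.2025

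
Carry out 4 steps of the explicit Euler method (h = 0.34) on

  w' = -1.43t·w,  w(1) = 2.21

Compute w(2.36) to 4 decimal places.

Euler: w_{n+1} = w_n + h·f(t_n, w_n).
t=1.000000, w=2.210000: f=-3.160300 → w ← 2.210000 + 0.34·(-3.160300) = 1.135498
t=1.340000, w=1.135498: f=-2.175841 → w ← 1.135498 + 0.34·(-2.175841) = 0.395712
t=1.680000, w=0.395712: f=-0.950658 → w ← 0.395712 + 0.34·(-0.950658) = 0.072488
t=2.020000, w=0.072488: f=-0.209389 → w ← 0.072488 + 0.34·(-0.209389) = 0.001296
w(2.36) ≈ 0.0013

0.0013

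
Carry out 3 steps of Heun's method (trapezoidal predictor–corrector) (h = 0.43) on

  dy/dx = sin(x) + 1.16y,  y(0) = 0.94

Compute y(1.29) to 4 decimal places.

5.1896

Heun: k1 = f(x_n, y_n); k2 = f(x_n + h, y_n + h·k1); y_{n+1} = y_n + (h/2)·(k1 + k2).
x=0.000000, y=0.940000:
  k1 = f(0.000000, 0.940000) = 1.090400
  k2 = f(0.430000, 1.408872) = 2.051162
  y ← 0.940000 + (0.43/2)·(1.090400 + 2.051162) = 1.615436
x=0.430000, y=1.615436:
  k1 = f(0.430000, 1.615436) = 2.290776
  k2 = f(0.860000, 2.600470) = 3.774387
  y ← 1.615436 + (0.43/2)·(2.290776 + 3.774387) = 2.919446
x=0.860000, y=2.919446:
  k1 = f(0.860000, 2.919446) = 4.144400
  k2 = f(1.290000, 4.701538) = 6.414619
  y ← 2.919446 + (0.43/2)·(4.144400 + 6.414619) = 5.189635
y(1.29) ≈ 5.1896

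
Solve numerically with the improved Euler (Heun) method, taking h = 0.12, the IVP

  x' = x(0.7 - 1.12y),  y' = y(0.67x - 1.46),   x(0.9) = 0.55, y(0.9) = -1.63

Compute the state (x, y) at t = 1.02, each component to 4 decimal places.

0.7317, -1.4400

Heun on (x,y): k1 = f(t_n, state_n); k2 = f(t_n + h, state_n + h·k1); state_{n+1} = state_n + (h/2)·(k1 + k2).
0.900000: (0.550000, -1.630000)
  k1 = (1.389080, 1.779145)
  predictor → (0.716690, -1.416503)
  k2 = (1.638699, 1.387915)
  → (0.731667, -1.439976)
(x(1.02), y(1.02)) ≈ (0.7317, -1.4400)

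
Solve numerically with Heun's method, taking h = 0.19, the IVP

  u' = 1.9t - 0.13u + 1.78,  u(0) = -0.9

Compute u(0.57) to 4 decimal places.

Heun: k1 = f(t_n, u_n); k2 = f(t_n + h, u_n + h·k1); u_{n+1} = u_n + (h/2)·(k1 + k2).
t=0.000000, u=-0.900000:
  k1 = f(0.000000, -0.900000) = 1.897000
  k2 = f(0.190000, -0.539570) = 2.211144
  u ← -0.900000 + (0.19/2)·(1.897000 + 2.211144) = -0.509726
t=0.190000, u=-0.509726:
  k1 = f(0.190000, -0.509726) = 2.207264
  k2 = f(0.380000, -0.090346) = 2.513745
  u ← -0.509726 + (0.19/2)·(2.207264 + 2.513745) = -0.061230
t=0.380000, u=-0.061230:
  k1 = f(0.380000, -0.061230) = 2.509960
  k2 = f(0.570000, 0.415662) = 2.808964
  u ← -0.061230 + (0.19/2)·(2.509960 + 2.808964) = 0.444067
u(0.57) ≈ 0.4441

0.4441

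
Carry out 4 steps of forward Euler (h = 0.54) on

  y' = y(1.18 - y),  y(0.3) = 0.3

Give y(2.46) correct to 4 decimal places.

0.9690

Euler: y_{n+1} = y_n + h·f(x_n, y_n).
x=0.300000, y=0.300000: f=0.264000 → y ← 0.300000 + 0.54·0.264000 = 0.442560
x=0.840000, y=0.442560: f=0.326361 → y ← 0.442560 + 0.54·0.326361 = 0.618795
x=1.380000, y=0.618795: f=0.347271 → y ← 0.618795 + 0.54·0.347271 = 0.806321
x=1.920000, y=0.806321: f=0.301305 → y ← 0.806321 + 0.54·0.301305 = 0.969026
y(2.46) ≈ 0.9690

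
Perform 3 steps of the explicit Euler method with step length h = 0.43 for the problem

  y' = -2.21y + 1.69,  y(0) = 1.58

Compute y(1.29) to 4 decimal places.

Euler: y_{n+1} = y_n + h·f(t_n, y_n).
t=0.000000, y=1.580000: f=-1.801800 → y ← 1.580000 + 0.43·(-1.801800) = 0.805226
t=0.430000, y=0.805226: f=-0.089549 → y ← 0.805226 + 0.43·(-0.089549) = 0.766720
t=0.860000, y=0.766720: f=-0.004451 → y ← 0.766720 + 0.43·(-0.004451) = 0.764806
y(1.29) ≈ 0.7648

0.7648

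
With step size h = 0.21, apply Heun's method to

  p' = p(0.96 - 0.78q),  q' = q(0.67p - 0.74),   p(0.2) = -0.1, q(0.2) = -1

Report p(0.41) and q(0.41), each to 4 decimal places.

-0.1413, -0.8428

Heun on (p,q): k1 = f(x_n, state_n); k2 = f(x_n + h, state_n + h·k1); state_{n+1} = state_n + (h/2)·(k1 + k2).
0.200000: (-0.100000, -1.000000)
  k1 = (-0.174000, 0.807000)
  predictor → (-0.136540, -0.830530)
  k2 = (-0.219531, 0.690571)
  → (-0.141321, -0.842755)
(p(0.41), q(0.41)) ≈ (-0.1413, -0.8428)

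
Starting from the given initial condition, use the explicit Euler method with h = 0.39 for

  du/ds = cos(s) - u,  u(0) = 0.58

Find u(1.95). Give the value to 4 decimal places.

0.3851

Euler: u_{n+1} = u_n + h·f(s_n, u_n).
s=0.000000, u=0.580000: f=0.420000 → u ← 0.580000 + 0.39·0.420000 = 0.743800
s=0.390000, u=0.743800: f=0.181109 → u ← 0.743800 + 0.39·0.181109 = 0.814433
s=0.780000, u=0.814433: f=-0.103519 → u ← 0.814433 + 0.39·(-0.103519) = 0.774060
s=1.170000, u=0.774060: f=-0.383908 → u ← 0.774060 + 0.39·(-0.383908) = 0.624336
s=1.560000, u=0.624336: f=-0.613540 → u ← 0.624336 + 0.39·(-0.613540) = 0.385055
u(1.95) ≈ 0.3851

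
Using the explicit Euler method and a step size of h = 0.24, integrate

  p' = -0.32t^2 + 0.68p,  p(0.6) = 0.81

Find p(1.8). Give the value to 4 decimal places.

1.1252

Euler: p_{n+1} = p_n + h·f(t_n, p_n).
t=0.600000, p=0.810000: f=0.435600 → p ← 0.810000 + 0.24·0.435600 = 0.914544
t=0.840000, p=0.914544: f=0.396098 → p ← 0.914544 + 0.24·0.396098 = 1.009608
t=1.080000, p=1.009608: f=0.313285 → p ← 1.009608 + 0.24·0.313285 = 1.084796
t=1.320000, p=1.084796: f=0.180093 → p ← 1.084796 + 0.24·0.180093 = 1.128018
t=1.560000, p=1.128018: f=-0.011700 → p ← 1.128018 + 0.24·(-0.011700) = 1.125210
p(1.8) ≈ 1.1252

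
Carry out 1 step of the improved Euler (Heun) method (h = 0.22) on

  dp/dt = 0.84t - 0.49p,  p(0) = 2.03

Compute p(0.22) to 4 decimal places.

1.8433

Heun: k1 = f(t_n, p_n); k2 = f(t_n + h, p_n + h·k1); p_{n+1} = p_n + (h/2)·(k1 + k2).
t=0.000000, p=2.030000:
  k1 = f(0.000000, 2.030000) = -0.994700
  k2 = f(0.220000, 1.811166) = -0.702671
  p ← 2.030000 + (0.22/2)·(-0.994700 + (-0.702671)) = 1.843289
p(0.22) ≈ 1.8433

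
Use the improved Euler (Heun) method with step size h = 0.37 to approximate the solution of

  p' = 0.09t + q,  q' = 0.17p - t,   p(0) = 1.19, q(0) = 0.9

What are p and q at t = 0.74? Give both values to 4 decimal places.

Heun on (p,q): k1 = f(t_n, state_n); k2 = f(t_n + h, state_n + h·k1); state_{n+1} = state_n + (h/2)·(k1 + k2).
0.000000: (1.190000, 0.900000)
  k1 = (0.900000, 0.202300)
  predictor → (1.523000, 0.974851)
  k2 = (1.008151, -0.111090)
  → (1.543008, 0.916874)
0.370000: (1.543008, 0.916874)
  k1 = (0.950174, -0.107689)
  predictor → (1.894572, 0.877029)
  k2 = (0.943629, -0.417923)
  → (1.893361, 0.819636)
(p(0.74), q(0.74)) ≈ (1.8934, 0.8196)

1.8934, 0.8196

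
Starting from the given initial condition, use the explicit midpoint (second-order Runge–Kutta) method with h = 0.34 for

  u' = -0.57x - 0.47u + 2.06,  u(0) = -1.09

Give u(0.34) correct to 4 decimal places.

Midpoint: k1 = f(x_n, u_n); k2 = f(x_n + h/2, u_n + (h/2)·k1); u_{n+1} = u_n + h·k2.
x=0.000000, u=-1.090000:
  k1 = f(0.000000, -1.090000) = 2.572300
  k2 = f(0.170000, -0.652709) = 2.269873
  u ← -1.090000 + 0.34·2.269873 = -0.318243
u(0.34) ≈ -0.3182

-0.3182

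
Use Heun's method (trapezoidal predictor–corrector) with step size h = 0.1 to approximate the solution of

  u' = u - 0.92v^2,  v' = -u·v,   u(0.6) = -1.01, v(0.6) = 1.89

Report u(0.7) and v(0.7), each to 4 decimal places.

-1.4960, 2.1352

Heun on (u,v): k1 = f(s_n, state_n); k2 = f(s_n + h, state_n + h·k1); state_{n+1} = state_n + (h/2)·(k1 + k2).
0.600000: (-1.010000, 1.890000)
  k1 = (-4.296332, 1.908900)
  predictor → (-1.439633, 2.080890)
  k2 = (-5.423328, 2.995718)
  → (-1.495983, 2.135231)
(u(0.7), v(0.7)) ≈ (-1.4960, 2.1352)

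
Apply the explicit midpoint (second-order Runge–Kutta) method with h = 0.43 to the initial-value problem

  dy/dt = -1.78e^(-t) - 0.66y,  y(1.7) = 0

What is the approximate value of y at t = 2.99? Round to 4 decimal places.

-0.1382

Midpoint: k1 = f(t_n, y_n); k2 = f(t_n + h/2, y_n + (h/2)·k1); y_{n+1} = y_n + h·k2.
t=1.700000, y=0.000000:
  k1 = f(1.700000, 0.000000) = -0.325177
  k2 = f(1.915000, -0.069913) = -0.216126
  y ← 0.000000 + 0.43·(-0.216126) = -0.092934
t=2.130000, y=-0.092934:
  k1 = f(2.130000, -0.092934) = -0.150194
  k2 = f(2.345000, -0.125226) = -0.087959
  y ← -0.092934 + 0.43·(-0.087959) = -0.130756
t=2.560000, y=-0.130756:
  k1 = f(2.560000, -0.130756) = -0.051303
  k2 = f(2.775000, -0.141787) = -0.017403
  y ← -0.130756 + 0.43·(-0.017403) = -0.138240
y(2.99) ≈ -0.1382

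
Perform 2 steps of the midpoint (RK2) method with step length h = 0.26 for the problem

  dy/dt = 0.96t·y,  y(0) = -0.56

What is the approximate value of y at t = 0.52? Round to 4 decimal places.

-0.6363

Midpoint: k1 = f(t_n, y_n); k2 = f(t_n + h/2, y_n + (h/2)·k1); y_{n+1} = y_n + h·k2.
t=0.000000, y=-0.560000:
  k1 = f(0.000000, -0.560000) = 0.000000
  k2 = f(0.130000, -0.560000) = -0.069888
  y ← -0.560000 + 0.26·(-0.069888) = -0.578171
t=0.260000, y=-0.578171:
  k1 = f(0.260000, -0.578171) = -0.144311
  k2 = f(0.390000, -0.596931) = -0.223491
  y ← -0.578171 + 0.26·(-0.223491) = -0.636279
y(0.52) ≈ -0.6363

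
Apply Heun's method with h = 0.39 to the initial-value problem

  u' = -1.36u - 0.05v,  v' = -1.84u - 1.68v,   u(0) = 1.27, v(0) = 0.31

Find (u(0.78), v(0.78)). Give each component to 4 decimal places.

0.4839, -0.3391

Heun on (u,v): k1 = f(t_n, state_n); k2 = f(t_n + h, state_n + h·k1); state_{n+1} = state_n + (h/2)·(k1 + k2).
0.000000: (1.270000, 0.310000)
  k1 = (-1.742700, -2.857600)
  predictor → (0.590347, -0.804464)
  k2 = (-0.762649, 0.265261)
  → (0.781457, -0.195506)
0.390000: (0.781457, -0.195506)
  k1 = (-1.053006, -1.109431)
  predictor → (0.370785, -0.628184)
  k2 = (-0.472858, 0.373106)
  → (0.483914, -0.339089)
(u(0.78), v(0.78)) ≈ (0.4839, -0.3391)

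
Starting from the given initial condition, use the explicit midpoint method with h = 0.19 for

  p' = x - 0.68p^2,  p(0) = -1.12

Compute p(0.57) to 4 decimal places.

-1.7135

Midpoint: k1 = f(x_n, p_n); k2 = f(x_n + h/2, p_n + (h/2)·k1); p_{n+1} = p_n + h·k2.
x=0.000000, p=-1.120000:
  k1 = f(0.000000, -1.120000) = -0.852992
  k2 = f(0.095000, -1.201034) = -0.885889
  p ← -1.120000 + 0.19·(-0.885889) = -1.288319
x=0.190000, p=-1.288319:
  k1 = f(0.190000, -1.288319) = -0.938640
  k2 = f(0.285000, -1.377490) = -1.005285
  p ← -1.288319 + 0.19·(-1.005285) = -1.479323
x=0.380000, p=-1.479323:
  k1 = f(0.380000, -1.479323) = -1.108110
  k2 = f(0.475000, -1.584593) = -1.232437
  p ← -1.479323 + 0.19·(-1.232437) = -1.713486
p(0.57) ≈ -1.7135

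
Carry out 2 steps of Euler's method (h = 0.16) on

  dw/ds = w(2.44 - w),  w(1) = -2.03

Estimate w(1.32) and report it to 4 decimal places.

-6.7809

Euler: w_{n+1} = w_n + h·f(s_n, w_n).
s=1.000000, w=-2.030000: f=-9.074100 → w ← -2.030000 + 0.16·(-9.074100) = -3.481856
s=1.160000, w=-3.481856: f=-20.619050 → w ← -3.481856 + 0.16·(-20.619050) = -6.780904
w(1.32) ≈ -6.7809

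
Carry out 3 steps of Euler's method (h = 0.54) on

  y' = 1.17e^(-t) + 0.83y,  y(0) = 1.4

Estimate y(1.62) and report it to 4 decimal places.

6.3250

Euler: y_{n+1} = y_n + h·f(t_n, y_n).
t=0.000000, y=1.400000: f=2.332000 → y ← 1.400000 + 0.54·2.332000 = 2.659280
t=0.540000, y=2.659280: f=2.889018 → y ← 2.659280 + 0.54·2.889018 = 4.219350
t=1.080000, y=4.219350: f=3.899387 → y ← 4.219350 + 0.54·3.899387 = 6.325019
y(1.62) ≈ 6.3250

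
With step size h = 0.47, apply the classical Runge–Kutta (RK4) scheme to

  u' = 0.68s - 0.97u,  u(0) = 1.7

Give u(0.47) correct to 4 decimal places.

RK4: k1 = f(s_n, u_n); k2 = f(s_n + h/2, u_n + (h/2)·k1); k3 = f(s_n + h/2, u_n + (h/2)·k2); k4 = f(s_n + h, u_n + h·k3); u_{n+1} = u_n + (h/6)·(k1 + 2k2 + 2k3 + k4).
s=0.000000, u=1.700000:
  k1 = f(0.000000, 1.700000) = -1.649000
  k2 = f(0.235000, 1.312485) = -1.113310
  k3 = f(0.235000, 1.438372) = -1.235421
  k4 = f(0.470000, 1.119352) = -0.766172
  u ← 1.700000 + (0.47/6)·(k1 + 2k2 + 2k3 + k4) = 1.142844
u(0.47) ≈ 1.1428

1.1428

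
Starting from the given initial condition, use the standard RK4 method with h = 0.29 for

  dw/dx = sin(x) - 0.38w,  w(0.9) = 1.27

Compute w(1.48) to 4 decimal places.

1.4973

RK4: k1 = f(x_n, w_n); k2 = f(x_n + h/2, w_n + (h/2)·k1); k3 = f(x_n + h/2, w_n + (h/2)·k2); k4 = f(x_n + h, w_n + h·k3); w_{n+1} = w_n + (h/6)·(k1 + 2k2 + 2k3 + k4).
x=0.900000, w=1.270000:
  k1 = f(0.900000, 1.270000) = 0.300727
  k2 = f(1.045000, 1.313605) = 0.365754
  k3 = f(1.045000, 1.323034) = 0.362171
  k4 = f(1.190000, 1.375030) = 0.405858
  w ← 1.270000 + (0.29/6)·(k1 + 2k2 + 2k3 + k4) = 1.374518
x=1.190000, w=1.374518:
  k1 = f(1.190000, 1.374518) = 0.406052
  k2 = f(1.335000, 1.433395) = 0.427638
  k3 = f(1.335000, 1.436525) = 0.426449
  k4 = f(1.480000, 1.498188) = 0.426569
  w ← 1.374518 + (0.29/6)·(k1 + 2k2 + 2k3 + k4) = 1.497323
w(1.48) ≈ 1.4973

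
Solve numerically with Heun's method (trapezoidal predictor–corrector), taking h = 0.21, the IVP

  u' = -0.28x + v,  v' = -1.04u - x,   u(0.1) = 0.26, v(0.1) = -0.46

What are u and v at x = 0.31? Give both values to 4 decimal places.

Heun on (u,v): k1 = f(x_n, state_n); k2 = f(x_n + h, state_n + h·k1); state_{n+1} = state_n + (h/2)·(k1 + k2).
0.100000: (0.260000, -0.460000)
  k1 = (-0.488000, -0.370400)
  predictor → (0.157520, -0.537784)
  k2 = (-0.624584, -0.473821)
  → (0.143179, -0.548643)
(u(0.31), v(0.31)) ≈ (0.1432, -0.5486)

0.1432, -0.5486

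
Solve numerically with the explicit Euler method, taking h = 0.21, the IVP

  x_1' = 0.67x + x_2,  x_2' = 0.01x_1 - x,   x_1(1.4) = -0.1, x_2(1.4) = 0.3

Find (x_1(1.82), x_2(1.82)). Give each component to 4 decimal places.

0.3877, -0.3320

Euler on (x_1,x_2): x_1_{n+1} = x_1_n + h·x_1', x_2_{n+1} = x_2_n + h·x_2'.
1.400000: (-0.100000, 0.300000); f=(1.238000, -1.401000) → (0.159980, 0.005790)
1.610000: (0.159980, 0.005790); f=(1.084490, -1.608400) → (0.387723, -0.331974)
(x_1(1.82), x_2(1.82)) ≈ (0.3877, -0.3320)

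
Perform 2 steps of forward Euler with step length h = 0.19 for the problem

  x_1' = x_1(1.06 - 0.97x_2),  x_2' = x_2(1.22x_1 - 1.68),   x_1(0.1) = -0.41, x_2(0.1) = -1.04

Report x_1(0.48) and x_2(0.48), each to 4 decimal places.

Euler on (x_1,x_2): x_1_{n+1} = x_1_n + h·x_1', x_2_{n+1} = x_2_n + h·x_2'.
0.100000: (-0.410000, -1.040000); f=(-0.848208, 2.267408) → (-0.571160, -0.609192)
0.290000: (-0.571160, -0.609192); f=(-0.942937, 1.447938) → (-0.750318, -0.334084)
(x_1(0.48), x_2(0.48)) ≈ (-0.7503, -0.3341)

-0.7503, -0.3341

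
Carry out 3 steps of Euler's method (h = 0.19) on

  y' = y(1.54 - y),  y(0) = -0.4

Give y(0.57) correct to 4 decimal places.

Euler: y_{n+1} = y_n + h·f(s_n, y_n).
s=0.000000, y=-0.400000: f=-0.776000 → y ← -0.400000 + 0.19·(-0.776000) = -0.547440
s=0.190000, y=-0.547440: f=-1.142748 → y ← -0.547440 + 0.19·(-1.142748) = -0.764562
s=0.380000, y=-0.764562: f=-1.761981 → y ← -0.764562 + 0.19·(-1.761981) = -1.099339
y(0.57) ≈ -1.0993

-1.0993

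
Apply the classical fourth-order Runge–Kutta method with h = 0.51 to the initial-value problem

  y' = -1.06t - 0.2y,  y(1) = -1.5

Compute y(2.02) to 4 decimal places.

-2.7170

RK4: k1 = f(t_n, y_n); k2 = f(t_n + h/2, y_n + (h/2)·k1); k3 = f(t_n + h/2, y_n + (h/2)·k2); k4 = f(t_n + h, y_n + h·k3); y_{n+1} = y_n + (h/6)·(k1 + 2k2 + 2k3 + k4).
t=1.000000, y=-1.500000:
  k1 = f(1.000000, -1.500000) = -0.760000
  k2 = f(1.255000, -1.693800) = -0.991540
  k3 = f(1.255000, -1.752843) = -0.979731
  k4 = f(1.510000, -1.999663) = -1.200667
  y ← -1.500000 + (0.51/6)·(k1 + 2k2 + 2k3 + k4) = -2.001773
t=1.510000, y=-2.001773:
  k1 = f(1.510000, -2.001773) = -1.200245
  k2 = f(1.765000, -2.307835) = -1.409333
  k3 = f(1.765000, -2.361153) = -1.398669
  k4 = f(2.020000, -2.715094) = -1.598181
  y ← -2.001773 + (0.51/6)·(k1 + 2k2 + 2k3 + k4) = -2.717000
y(2.02) ≈ -2.7170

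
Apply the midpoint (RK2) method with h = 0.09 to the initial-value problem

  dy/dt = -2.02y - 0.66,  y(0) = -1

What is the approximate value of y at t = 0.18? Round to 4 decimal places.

-0.7958

Midpoint: k1 = f(t_n, y_n); k2 = f(t_n + h/2, y_n + (h/2)·k1); y_{n+1} = y_n + h·k2.
t=0.000000, y=-1.000000:
  k1 = f(0.000000, -1.000000) = 1.360000
  k2 = f(0.045000, -0.938800) = 1.236376
  y ← -1.000000 + 0.09·1.236376 = -0.888726
t=0.090000, y=-0.888726:
  k1 = f(0.090000, -0.888726) = 1.135227
  k2 = f(0.135000, -0.837641) = 1.032035
  y ← -0.888726 + 0.09·1.032035 = -0.795843
y(0.18) ≈ -0.7958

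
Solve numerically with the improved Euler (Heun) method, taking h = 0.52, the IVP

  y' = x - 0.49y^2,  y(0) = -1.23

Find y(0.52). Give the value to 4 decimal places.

Heun: k1 = f(x_n, y_n); k2 = f(x_n + h, y_n + h·k1); y_{n+1} = y_n + (h/2)·(k1 + k2).
x=0.000000, y=-1.230000:
  k1 = f(0.000000, -1.230000) = -0.741321
  k2 = f(0.520000, -1.615487) = -0.758801
  y ← -1.230000 + (0.52/2)·(-0.741321 + (-0.758801)) = -1.620032
y(0.52) ≈ -1.6200

-1.6200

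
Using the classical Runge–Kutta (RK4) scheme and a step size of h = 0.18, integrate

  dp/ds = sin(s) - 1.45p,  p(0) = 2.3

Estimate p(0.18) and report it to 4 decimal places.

1.7865

RK4: k1 = f(s_n, p_n); k2 = f(s_n + h/2, p_n + (h/2)·k1); k3 = f(s_n + h/2, p_n + (h/2)·k2); k4 = f(s_n + h, p_n + h·k3); p_{n+1} = p_n + (h/6)·(k1 + 2k2 + 2k3 + k4).
s=0.000000, p=2.300000:
  k1 = f(0.000000, 2.300000) = -3.335000
  k2 = f(0.090000, 1.999850) = -2.809904
  k3 = f(0.090000, 2.047109) = -2.878429
  k4 = f(0.180000, 1.781883) = -2.404700
  p ← 2.300000 + (0.18/6)·(k1 + 2k2 + 2k3 + k4) = 1.786509
p(0.18) ≈ 1.7865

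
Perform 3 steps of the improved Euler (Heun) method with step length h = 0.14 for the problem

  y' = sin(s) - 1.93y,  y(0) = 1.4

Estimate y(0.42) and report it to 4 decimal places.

0.6987

Heun: k1 = f(s_n, y_n); k2 = f(s_n + h, y_n + h·k1); y_{n+1} = y_n + (h/2)·(k1 + k2).
s=0.000000, y=1.400000:
  k1 = f(0.000000, 1.400000) = -2.702000
  k2 = f(0.140000, 1.021720) = -1.832376
  y ← 1.400000 + (0.14/2)·(-2.702000 + (-1.832376)) = 1.082594
s=0.140000, y=1.082594:
  k1 = f(0.140000, 1.082594) = -1.949863
  k2 = f(0.280000, 0.809613) = -1.286197
  y ← 1.082594 + (0.14/2)·(-1.949863 + (-1.286197)) = 0.856069
s=0.280000, y=0.856069:
  k1 = f(0.280000, 0.856069) = -1.375858
  k2 = f(0.420000, 0.663449) = -0.872697
  y ← 0.856069 + (0.14/2)·(-1.375858 + (-0.872697)) = 0.698671
y(0.42) ≈ 0.6987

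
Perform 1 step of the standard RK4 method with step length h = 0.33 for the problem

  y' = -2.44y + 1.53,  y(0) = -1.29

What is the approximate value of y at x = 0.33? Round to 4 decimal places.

RK4: k1 = f(x_n, y_n); k2 = f(x_n + h/2, y_n + (h/2)·k1); k3 = f(x_n + h/2, y_n + (h/2)·k2); k4 = f(x_n + h, y_n + h·k3); y_{n+1} = y_n + (h/6)·(k1 + 2k2 + 2k3 + k4).
x=0.000000, y=-1.290000:
  k1 = f(0.000000, -1.290000) = 4.677600
  k2 = f(0.165000, -0.518196) = 2.794398
  k3 = f(0.165000, -0.828924) = 3.552575
  k4 = f(0.330000, -0.117650) = 1.817066
  y ← -1.290000 + (0.33/6)·(k1 + 2k2 + 2k3 + k4) = -0.234626
y(0.33) ≈ -0.2346

-0.2346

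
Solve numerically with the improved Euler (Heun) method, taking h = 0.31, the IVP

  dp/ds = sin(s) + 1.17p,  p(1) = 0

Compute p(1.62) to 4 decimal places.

0.8267

Heun: k1 = f(s_n, p_n); k2 = f(s_n + h, p_n + h·k1); p_{n+1} = p_n + (h/2)·(k1 + k2).
s=1.000000, p=0.000000:
  k1 = f(1.000000, 0.000000) = 0.841471
  k2 = f(1.310000, 0.260856) = 1.271386
  p ← 0.000000 + (0.31/2)·(0.841471 + 1.271386) = 0.327493
s=1.310000, p=0.327493:
  k1 = f(1.310000, 0.327493) = 1.349352
  k2 = f(1.620000, 0.745792) = 1.871366
  p ← 0.327493 + (0.31/2)·(1.349352 + 1.871366) = 0.826704
p(1.62) ≈ 0.8267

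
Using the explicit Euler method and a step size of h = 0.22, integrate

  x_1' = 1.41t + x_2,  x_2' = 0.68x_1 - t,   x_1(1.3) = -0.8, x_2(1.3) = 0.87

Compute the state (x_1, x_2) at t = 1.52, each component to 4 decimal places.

-0.2053, 0.4643

Euler on (x_1,x_2): x_1_{n+1} = x_1_n + h·x_1', x_2_{n+1} = x_2_n + h·x_2'.
1.300000: (-0.800000, 0.870000); f=(2.703000, -1.844000) → (-0.205340, 0.464320)
(x_1(1.52), x_2(1.52)) ≈ (-0.2053, 0.4643)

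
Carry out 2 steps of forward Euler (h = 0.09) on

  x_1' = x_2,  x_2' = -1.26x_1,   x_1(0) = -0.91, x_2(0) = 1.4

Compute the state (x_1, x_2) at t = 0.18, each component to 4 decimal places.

Euler on (x_1,x_2): x_1_{n+1} = x_1_n + h·x_1', x_2_{n+1} = x_2_n + h·x_2'.
0.000000: (-0.910000, 1.400000); f=(1.400000, 1.146600) → (-0.784000, 1.503194)
0.090000: (-0.784000, 1.503194); f=(1.503194, 0.987840) → (-0.648713, 1.592100)
(x_1(0.18), x_2(0.18)) ≈ (-0.6487, 1.5921)

-0.6487, 1.5921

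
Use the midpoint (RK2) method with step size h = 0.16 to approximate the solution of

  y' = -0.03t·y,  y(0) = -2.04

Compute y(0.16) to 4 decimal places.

-2.0392

Midpoint: k1 = f(t_n, y_n); k2 = f(t_n + h/2, y_n + (h/2)·k1); y_{n+1} = y_n + h·k2.
t=0.000000, y=-2.040000:
  k1 = f(0.000000, -2.040000) = 0.000000
  k2 = f(0.080000, -2.040000) = 0.004896
  y ← -2.040000 + 0.16·0.004896 = -2.039217
y(0.16) ≈ -2.0392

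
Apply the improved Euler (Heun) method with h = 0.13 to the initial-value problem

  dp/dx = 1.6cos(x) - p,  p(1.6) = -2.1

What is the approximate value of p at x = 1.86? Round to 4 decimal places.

Heun: k1 = f(x_n, p_n); k2 = f(x_n + h, p_n + h·k1); p_{n+1} = p_n + (h/2)·(k1 + k2).
x=1.600000, p=-2.100000:
  k1 = f(1.600000, -2.100000) = 2.053281
  k2 = f(1.730000, -1.833074) = 1.579422
  p ← -2.100000 + (0.13/2)·(2.053281 + 1.579422) = -1.863874
x=1.730000, p=-1.863874:
  k1 = f(1.730000, -1.863874) = 1.610223
  k2 = f(1.860000, -1.654545) = 1.198243
  p ← -1.863874 + (0.13/2)·(1.610223 + 1.198243) = -1.681324
p(1.86) ≈ -1.6813

-1.6813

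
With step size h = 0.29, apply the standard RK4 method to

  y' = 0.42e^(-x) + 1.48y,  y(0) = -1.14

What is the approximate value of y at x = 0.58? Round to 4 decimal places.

RK4: k1 = f(x_n, y_n); k2 = f(x_n + h/2, y_n + (h/2)·k1); k3 = f(x_n + h/2, y_n + (h/2)·k2); k4 = f(x_n + h, y_n + h·k3); y_{n+1} = y_n + (h/6)·(k1 + 2k2 + 2k3 + k4).
x=0.000000, y=-1.140000:
  k1 = f(0.000000, -1.140000) = -1.267200
  k2 = f(0.145000, -1.323744) = -1.595832
  k3 = f(0.145000, -1.371396) = -1.666356
  k4 = f(0.290000, -1.623243) = -2.088129
  y ← -1.140000 + (0.29/6)·(k1 + 2k2 + 2k3 + k4) = -1.617519
x=0.290000, y=-1.617519:
  k1 = f(0.290000, -1.617519) = -2.079658
  k2 = f(0.435000, -1.919069) = -2.568372
  k3 = f(0.435000, -1.989933) = -2.673250
  k4 = f(0.580000, -2.392761) = -3.306130
  y ← -1.617519 + (0.29/6)·(k1 + 2k2 + 2k3 + k4) = -2.384522
y(0.58) ≈ -2.3845

-2.3845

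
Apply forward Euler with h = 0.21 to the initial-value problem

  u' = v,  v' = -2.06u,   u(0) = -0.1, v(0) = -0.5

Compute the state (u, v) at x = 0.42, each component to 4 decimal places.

-0.3009, -0.3681

Euler on (u,v): u_{n+1} = u_n + h·u', v_{n+1} = v_n + h·v'.
0.000000: (-0.100000, -0.500000); f=(-0.500000, 0.206000) → (-0.205000, -0.456740)
0.210000: (-0.205000, -0.456740); f=(-0.456740, 0.422300) → (-0.300915, -0.368057)
(u(0.42), v(0.42)) ≈ (-0.3009, -0.3681)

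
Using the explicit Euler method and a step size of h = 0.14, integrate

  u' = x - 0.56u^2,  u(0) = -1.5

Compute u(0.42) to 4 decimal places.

-2.1142

Euler: u_{n+1} = u_n + h·f(x_n, u_n).
x=0.000000, u=-1.500000: f=-1.260000 → u ← -1.500000 + 0.14·(-1.260000) = -1.676400
x=0.140000, u=-1.676400: f=-1.433777 → u ← -1.676400 + 0.14·(-1.433777) = -1.877129
x=0.280000, u=-1.877129: f=-1.693223 → u ← -1.877129 + 0.14·(-1.693223) = -2.114180
u(0.42) ≈ -2.1142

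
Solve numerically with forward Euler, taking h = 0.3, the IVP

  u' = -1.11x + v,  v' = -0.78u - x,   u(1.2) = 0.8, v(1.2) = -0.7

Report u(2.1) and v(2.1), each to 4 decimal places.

Euler on (u,v): u_{n+1} = u_n + h·u', v_{n+1} = v_n + h·v'.
1.200000: (0.800000, -0.700000); f=(-2.032000, -1.824000) → (0.190400, -1.247200)
1.500000: (0.190400, -1.247200); f=(-2.912200, -1.648512) → (-0.683260, -1.741754)
1.800000: (-0.683260, -1.741754); f=(-3.739754, -1.267057) → (-1.805186, -2.121871)
(u(2.1), v(2.1)) ≈ (-1.8052, -2.1219)

-1.8052, -2.1219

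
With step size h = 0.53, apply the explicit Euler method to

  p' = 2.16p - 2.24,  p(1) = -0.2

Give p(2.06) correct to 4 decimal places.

-4.6535

Euler: p_{n+1} = p_n + h·f(x_n, p_n).
x=1.000000, p=-0.200000: f=-2.672000 → p ← -0.200000 + 0.53·(-2.672000) = -1.616160
x=1.530000, p=-1.616160: f=-5.730906 → p ← -1.616160 + 0.53·(-5.730906) = -4.653540
p(2.06) ≈ -4.6535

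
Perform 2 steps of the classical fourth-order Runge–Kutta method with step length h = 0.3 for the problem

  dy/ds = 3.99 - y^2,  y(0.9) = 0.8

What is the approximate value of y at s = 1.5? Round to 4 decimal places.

1.8408

RK4: k1 = f(s_n, y_n); k2 = f(s_n + h/2, y_n + (h/2)·k1); k3 = f(s_n + h/2, y_n + (h/2)·k2); k4 = f(s_n + h, y_n + h·k3); y_{n+1} = y_n + (h/6)·(k1 + 2k2 + 2k3 + k4).
s=0.900000, y=0.800000:
  k1 = f(0.900000, 0.800000) = 3.350000
  k2 = f(1.050000, 1.302500) = 2.293494
  k3 = f(1.050000, 1.144024) = 2.681209
  k4 = f(1.200000, 1.604363) = 1.416020
  y ← 0.800000 + (0.3/6)·(k1 + 2k2 + 2k3 + k4) = 1.535771
s=1.200000, y=1.535771:
  k1 = f(1.200000, 1.535771) = 1.631407
  k2 = f(1.350000, 1.780482) = 0.819883
  k3 = f(1.350000, 1.658754) = 1.238536
  k4 = f(1.500000, 1.907332) = 0.352084
  y ← 1.535771 + (0.3/6)·(k1 + 2k2 + 2k3 + k4) = 1.840788
y(1.5) ≈ 1.8408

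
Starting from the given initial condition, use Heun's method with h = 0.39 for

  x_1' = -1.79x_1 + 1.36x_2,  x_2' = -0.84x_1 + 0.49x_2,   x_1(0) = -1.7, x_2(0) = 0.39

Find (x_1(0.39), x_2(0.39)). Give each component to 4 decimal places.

-0.6254, 0.8535

Heun on (x_1,x_2): k1 = f(t_n, state_n); k2 = f(t_n + h, state_n + h·k1); state_{n+1} = state_n + (h/2)·(k1 + k2).
0.000000: (-1.700000, 0.390000)
  k1 = (3.573400, 1.619100)
  predictor → (-0.306374, 1.021449)
  k2 = (1.937580, 0.757864)
  → (-0.625359, 0.853508)
(x_1(0.39), x_2(0.39)) ≈ (-0.6254, 0.8535)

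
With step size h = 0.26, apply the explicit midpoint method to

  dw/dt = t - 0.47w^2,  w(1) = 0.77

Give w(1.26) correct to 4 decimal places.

0.9726

Midpoint: k1 = f(t_n, w_n); k2 = f(t_n + h/2, w_n + (h/2)·k1); w_{n+1} = w_n + h·k2.
t=1.000000, w=0.770000:
  k1 = f(1.000000, 0.770000) = 0.721337
  k2 = f(1.130000, 0.863774) = 0.779331
  w ← 0.770000 + 0.26·0.779331 = 0.972626
w(1.26) ≈ 0.9726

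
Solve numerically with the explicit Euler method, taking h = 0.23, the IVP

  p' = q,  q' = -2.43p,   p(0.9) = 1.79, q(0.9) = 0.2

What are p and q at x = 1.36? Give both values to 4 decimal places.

1.6519, -1.8266

Euler on (p,q): p_{n+1} = p_n + h·p', q_{n+1} = q_n + h·q'.
0.900000: (1.790000, 0.200000); f=(0.200000, -4.349700) → (1.836000, -0.800431)
1.130000: (1.836000, -0.800431); f=(-0.800431, -4.461480) → (1.651901, -1.826571)
(p(1.36), q(1.36)) ≈ (1.6519, -1.8266)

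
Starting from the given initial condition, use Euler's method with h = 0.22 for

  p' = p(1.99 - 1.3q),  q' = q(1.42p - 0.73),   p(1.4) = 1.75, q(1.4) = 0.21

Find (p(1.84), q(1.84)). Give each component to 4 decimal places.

3.2659, 0.4636

Euler on (p,q): p_{n+1} = p_n + h·p', q_{n+1} = q_n + h·q'.
1.400000: (1.750000, 0.210000); f=(3.004750, 0.368550) → (2.411045, 0.291081)
1.620000: (2.411045, 0.291081); f=(3.885627, 0.784080) → (3.265883, 0.463579)
(p(1.84), q(1.84)) ≈ (3.2659, 0.4636)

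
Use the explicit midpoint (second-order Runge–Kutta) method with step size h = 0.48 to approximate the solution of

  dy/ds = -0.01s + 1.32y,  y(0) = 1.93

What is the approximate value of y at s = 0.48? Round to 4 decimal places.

Midpoint: k1 = f(s_n, y_n); k2 = f(s_n + h/2, y_n + (h/2)·k1); y_{n+1} = y_n + h·k2.
s=0.000000, y=1.930000:
  k1 = f(0.000000, 1.930000) = 2.547600
  k2 = f(0.240000, 2.541424) = 3.352280
  y ← 1.930000 + 0.48·3.352280 = 3.539094
y(0.48) ≈ 3.5391

3.5391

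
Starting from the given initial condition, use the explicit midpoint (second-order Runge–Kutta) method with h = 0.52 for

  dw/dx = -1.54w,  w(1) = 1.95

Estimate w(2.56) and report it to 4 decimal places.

0.2739

Midpoint: k1 = f(x_n, w_n); k2 = f(x_n + h/2, w_n + (h/2)·k1); w_{n+1} = w_n + h·k2.
x=1.000000, w=1.950000:
  k1 = f(1.000000, 1.950000) = -3.003000
  k2 = f(1.260000, 1.169220) = -1.800599
  w ← 1.950000 + 0.52·(-1.800599) = 1.013689
x=1.520000, w=1.013689:
  k1 = f(1.520000, 1.013689) = -1.561080
  k2 = f(1.780000, 0.607808) = -0.936024
  w ← 1.013689 + 0.52·(-0.936024) = 0.526956
x=2.040000, w=0.526956:
  k1 = f(2.040000, 0.526956) = -0.811513
  k2 = f(2.300000, 0.315963) = -0.486583
  w ← 0.526956 + 0.52·(-0.486583) = 0.273933
w(2.56) ≈ 0.2739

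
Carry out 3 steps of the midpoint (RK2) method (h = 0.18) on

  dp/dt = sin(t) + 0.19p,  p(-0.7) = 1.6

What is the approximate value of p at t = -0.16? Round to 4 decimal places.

Midpoint: k1 = f(t_n, p_n); k2 = f(t_n + h/2, p_n + (h/2)·k1); p_{n+1} = p_n + h·k2.
t=-0.700000, p=1.600000:
  k1 = f(-0.700000, 1.600000) = -0.340218
  k2 = f(-0.610000, 1.569380) = -0.274685
  p ← 1.600000 + 0.18·(-0.274685) = 1.550557
t=-0.520000, p=1.550557:
  k1 = f(-0.520000, 1.550557) = -0.202274
  k2 = f(-0.430000, 1.532352) = -0.125724
  p ← 1.550557 + 0.18·(-0.125724) = 1.527926
t=-0.340000, p=1.527926:
  k1 = f(-0.340000, 1.527926) = -0.043181
  k2 = f(-0.250000, 1.524040) = 0.042164
  p ← 1.527926 + 0.18·0.042164 = 1.535516
p(-0.16) ≈ 1.5355

1.5355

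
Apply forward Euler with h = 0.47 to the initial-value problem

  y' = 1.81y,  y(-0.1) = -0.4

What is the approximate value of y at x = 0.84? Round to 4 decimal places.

Euler: y_{n+1} = y_n + h·f(x_n, y_n).
x=-0.100000, y=-0.400000: f=-0.724000 → y ← -0.400000 + 0.47·(-0.724000) = -0.740280
x=0.370000, y=-0.740280: f=-1.339907 → y ← -0.740280 + 0.47·(-1.339907) = -1.370036
y(0.84) ≈ -1.3700

-1.3700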